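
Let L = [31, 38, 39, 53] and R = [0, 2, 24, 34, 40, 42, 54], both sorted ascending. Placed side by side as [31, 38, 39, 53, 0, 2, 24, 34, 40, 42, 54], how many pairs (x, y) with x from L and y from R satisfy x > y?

17 cross-inversions

For each element r of the right run, count left-run elements greater than r:
r = 0: 31, 38, 39, 53 → 4
r = 2: 31, 38, 39, 53 → 4
r = 24: 31, 38, 39, 53 → 4
r = 34: 38, 39, 53 → 3
r = 40: 53 → 1
r = 42: 53 → 1
r = 54: none → 0
Cross-inversions: 4 + 4 + 4 + 3 + 1 + 1 + 0 = 17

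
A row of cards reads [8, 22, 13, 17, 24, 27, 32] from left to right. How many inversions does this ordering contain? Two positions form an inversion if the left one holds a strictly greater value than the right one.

2

For each element, count later entries that are smaller:
8: 0
22: 2
13: 0
17: 0
24: 0
27: 0
32: 0
Sum: 0 + 2 + 0 + 0 + 0 + 0 + 0 = 2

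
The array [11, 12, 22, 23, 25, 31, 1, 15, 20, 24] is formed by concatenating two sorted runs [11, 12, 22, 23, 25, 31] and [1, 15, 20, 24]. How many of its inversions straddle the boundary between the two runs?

16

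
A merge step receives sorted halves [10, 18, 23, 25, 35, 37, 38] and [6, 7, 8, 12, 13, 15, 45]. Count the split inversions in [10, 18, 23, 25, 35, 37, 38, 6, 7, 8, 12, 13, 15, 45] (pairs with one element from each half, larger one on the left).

Split inversions: 39

Take each right-half value and tally the left-half values above it:
r = 6: 10, 18, 23, 25, 35, 37, 38 → 7
r = 7: 10, 18, 23, 25, 35, 37, 38 → 7
r = 8: 10, 18, 23, 25, 35, 37, 38 → 7
r = 12: 18, 23, 25, 35, 37, 38 → 6
r = 13: 18, 23, 25, 35, 37, 38 → 6
r = 15: 18, 23, 25, 35, 37, 38 → 6
r = 45: none → 0
Cross-inversions: 7 + 7 + 7 + 6 + 6 + 6 + 0 = 39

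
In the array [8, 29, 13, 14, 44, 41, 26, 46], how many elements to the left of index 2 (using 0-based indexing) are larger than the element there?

1 such element

The element at index 2 is 13.
Elements before it: 8, 29
Those larger than 13: 29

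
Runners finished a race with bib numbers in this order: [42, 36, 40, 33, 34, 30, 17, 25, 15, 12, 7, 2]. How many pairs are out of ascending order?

63 inversions

For each element, count later entries that are smaller:
42 → 36, 40, 33, 34, 30, 17, 25, 15, 12, 7, 2 → 11
36 → 33, 34, 30, 17, 25, 15, 12, 7, 2 → 9
40 → 33, 34, 30, 17, 25, 15, 12, 7, 2 → 9
33 → 30, 17, 25, 15, 12, 7, 2 → 7
34 → 30, 17, 25, 15, 12, 7, 2 → 7
30 → 17, 25, 15, 12, 7, 2 → 6
17 → 15, 12, 7, 2 → 4
25 → 15, 12, 7, 2 → 4
15 → 12, 7, 2 → 3
12 → 7, 2 → 2
7 → 2 → 1
2 → none → 0
Sum: 11 + 9 + 9 + 7 + 7 + 6 + 4 + 4 + 3 + 2 + 1 + 0 = 63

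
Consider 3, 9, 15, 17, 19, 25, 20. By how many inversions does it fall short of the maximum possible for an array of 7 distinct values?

20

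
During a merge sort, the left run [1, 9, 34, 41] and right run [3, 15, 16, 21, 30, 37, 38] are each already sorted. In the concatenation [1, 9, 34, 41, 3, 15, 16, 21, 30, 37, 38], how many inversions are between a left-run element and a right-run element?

Count, for every r in R, how many entries of L exceed r:
r = 3: 9, 34, 41 → 3
r = 15: 34, 41 → 2
r = 16: 34, 41 → 2
r = 21: 34, 41 → 2
r = 30: 34, 41 → 2
r = 37: 41 → 1
r = 38: 41 → 1
Cross-inversions: 3 + 2 + 2 + 2 + 2 + 1 + 1 = 13

13 cross-inversions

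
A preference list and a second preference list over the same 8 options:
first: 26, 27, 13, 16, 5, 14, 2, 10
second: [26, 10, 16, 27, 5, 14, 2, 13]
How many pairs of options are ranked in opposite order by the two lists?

11

Assign each item its position (1..8) in the first ordering, then rewrite the second ordering as that position sequence:
positions: 26→1, 27→2, 13→3, 16→4, 5→5, 14→6, 2→7, 10→8
second ordering as positions: [1, 8, 4, 2, 5, 6, 7, 3]
Discordant pairs = inversions in this position sequence.
1: 0
8: 4, 2, 5, 6, 7, 3 → 6
4: 2, 3 → 2
2: 0
5: 3 → 1
6: 3 → 1
7: 3 → 1
3: 0
Total: 0 + 6 + 2 + 0 + 1 + 1 + 1 + 0 = 11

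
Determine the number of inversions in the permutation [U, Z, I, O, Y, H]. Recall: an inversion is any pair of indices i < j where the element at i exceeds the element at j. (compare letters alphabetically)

10

Sweep left to right; for each value list the smaller values that follow it:
U → I, O, H → 3
Z → I, O, Y, H → 4
I → H → 1
O → H → 1
Y → H → 1
H → none → 0
Sum: 3 + 4 + 1 + 1 + 1 + 0 = 10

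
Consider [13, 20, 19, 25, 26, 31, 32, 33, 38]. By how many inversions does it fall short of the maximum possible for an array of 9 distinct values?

Maximum inversions for 9 distinct elements is C(9, 2) = 9·8/2 = 36.
Current inversions — for each element, count later smaller elements:
13: 0
20: 1
19: 0
25: 0
26: 0
31: 0
32: 0
33: 0
38: 0
Current total: 0 + 1 + 0 + 0 + 0 + 0 + 0 + 0 + 0 = 1
Shortfall: 36 − 1 = 35

35 inversions short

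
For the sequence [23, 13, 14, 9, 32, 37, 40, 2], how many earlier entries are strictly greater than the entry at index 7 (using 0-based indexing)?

The element at index 7 is 2.
Elements before it: 23, 13, 14, 9, 32, 37, 40
Those larger than 2: 23, 13, 14, 9, 32, 37, 40

7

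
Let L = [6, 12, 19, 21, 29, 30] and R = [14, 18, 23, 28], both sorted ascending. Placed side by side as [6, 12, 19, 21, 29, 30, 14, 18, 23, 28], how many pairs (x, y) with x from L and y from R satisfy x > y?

12 cross-inversions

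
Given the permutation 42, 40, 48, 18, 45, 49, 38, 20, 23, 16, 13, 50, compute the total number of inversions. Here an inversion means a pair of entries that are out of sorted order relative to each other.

Sweep left to right; for each value list the smaller values that follow it:
42 → 40, 18, 38, 20, 23, 16, 13 → 7
40 → 18, 38, 20, 23, 16, 13 → 6
48 → 18, 45, 38, 20, 23, 16, 13 → 7
18 → 16, 13 → 2
45 → 38, 20, 23, 16, 13 → 5
49 → 38, 20, 23, 16, 13 → 5
38 → 20, 23, 16, 13 → 4
20 → 16, 13 → 2
23 → 16, 13 → 2
16 → 13 → 1
13 → none → 0
50 → none → 0
Sum: 7 + 6 + 7 + 2 + 5 + 5 + 4 + 2 + 2 + 1 + 0 + 0 = 41

There are 41 inversions.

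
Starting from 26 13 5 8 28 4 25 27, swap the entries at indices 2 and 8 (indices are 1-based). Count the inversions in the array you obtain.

Positions 2 and 8 hold 13 and 27; after swapping, the array is [26, 27, 5, 8, 28, 4, 25, 13].
Sweep left to right; for each value list the smaller values that follow it:
26: 5
27: 5
5: 1
8: 1
28: 3
4: 0
25: 1
13: 0
Sum: 5 + 5 + 1 + 1 + 3 + 0 + 1 + 0 = 16

Inversions: 16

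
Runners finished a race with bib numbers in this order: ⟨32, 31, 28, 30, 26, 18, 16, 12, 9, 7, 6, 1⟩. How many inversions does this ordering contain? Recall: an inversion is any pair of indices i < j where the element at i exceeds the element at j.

Element-by-element contributions:
32 → 31, 28, 30, 26, 18, 16, 12, 9, 7, 6, 1 → 11
31 → 28, 30, 26, 18, 16, 12, 9, 7, 6, 1 → 10
28 → 26, 18, 16, 12, 9, 7, 6, 1 → 8
30 → 26, 18, 16, 12, 9, 7, 6, 1 → 8
26 → 18, 16, 12, 9, 7, 6, 1 → 7
18 → 16, 12, 9, 7, 6, 1 → 6
16 → 12, 9, 7, 6, 1 → 5
12 → 9, 7, 6, 1 → 4
9 → 7, 6, 1 → 3
7 → 6, 1 → 2
6 → 1 → 1
1 → none → 0
Sum: 11 + 10 + 8 + 8 + 7 + 6 + 5 + 4 + 3 + 2 + 1 + 0 = 65

There are 65 inversions.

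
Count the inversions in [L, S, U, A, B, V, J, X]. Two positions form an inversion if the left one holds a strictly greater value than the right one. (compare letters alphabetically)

Element-by-element contributions:
L → A, B, J → 3
S → A, B, J → 3
U → A, B, J → 3
A → none → 0
B → none → 0
V → J → 1
J → none → 0
X → none → 0
Sum: 3 + 3 + 3 + 0 + 0 + 1 + 0 + 0 = 10

10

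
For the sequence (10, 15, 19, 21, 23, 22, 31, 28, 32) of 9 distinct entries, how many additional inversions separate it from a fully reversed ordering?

Maximum inversions for 9 distinct elements is C(9, 2) = 9·8/2 = 36.
Current inversions — for each element, count later smaller elements:
10: 0
15: 0
19: 0
21: 0
23: 1
22: 0
31: 1
28: 0
32: 0
Current total: 0 + 0 + 0 + 0 + 1 + 0 + 1 + 0 + 0 = 2
Shortfall: 36 − 2 = 34

34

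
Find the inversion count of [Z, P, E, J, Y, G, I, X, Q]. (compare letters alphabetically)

19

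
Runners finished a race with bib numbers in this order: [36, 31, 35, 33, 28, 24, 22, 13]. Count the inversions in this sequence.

Count, for each position, how many later elements it exceeds:
36: 7
31: 4
35: 5
33: 4
28: 3
24: 2
22: 1
13: 0
Sum: 7 + 4 + 5 + 4 + 3 + 2 + 1 + 0 = 26

26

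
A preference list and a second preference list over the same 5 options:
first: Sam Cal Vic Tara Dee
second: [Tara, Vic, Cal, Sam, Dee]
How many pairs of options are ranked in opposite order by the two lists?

6 pairs

Assign each item its position (1..5) in the first ordering, then rewrite the second ordering as that position sequence:
positions: Sam→1, Cal→2, Vic→3, Tara→4, Dee→5
second ordering as positions: [4, 3, 2, 1, 5]
Discordant pairs = inversions in this position sequence.
4: 3, 2, 1 → 3
3: 2, 1 → 2
2: 1 → 1
1: 0
5: 0
Total: 3 + 2 + 1 + 0 + 0 = 6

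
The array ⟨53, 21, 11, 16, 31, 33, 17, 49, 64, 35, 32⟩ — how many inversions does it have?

20

Sweep left to right; for each value list the smaller values that follow it:
53 → 21, 11, 16, 31, 33, 17, 49, 35, 32 → 9
21 → 11, 16, 17 → 3
11 → none → 0
16 → none → 0
31 → 17 → 1
33 → 17, 32 → 2
17 → none → 0
49 → 35, 32 → 2
64 → 35, 32 → 2
35 → 32 → 1
32 → none → 0
Sum: 9 + 3 + 0 + 0 + 1 + 2 + 0 + 2 + 2 + 1 + 0 = 20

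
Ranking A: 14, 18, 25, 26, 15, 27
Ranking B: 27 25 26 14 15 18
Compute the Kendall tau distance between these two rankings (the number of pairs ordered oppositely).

Assign each item its position (1..6) in the first ordering, then rewrite the second ordering as that position sequence:
positions: 14→1, 18→2, 25→3, 26→4, 15→5, 27→6
second ordering as positions: [6, 3, 4, 1, 5, 2]
Discordant pairs = inversions in this position sequence.
6: 3, 4, 1, 5, 2 → 5
3: 1, 2 → 2
4: 1, 2 → 2
1: 0
5: 2 → 1
2: 0
Total: 5 + 2 + 2 + 0 + 1 + 0 = 10

There are 10 discordant pairs.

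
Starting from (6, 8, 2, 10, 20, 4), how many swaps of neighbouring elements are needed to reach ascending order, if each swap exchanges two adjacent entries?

6 adjacent swaps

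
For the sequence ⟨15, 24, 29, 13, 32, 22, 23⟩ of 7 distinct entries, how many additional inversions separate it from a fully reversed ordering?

Maximum inversions for 7 distinct elements is C(7, 2) = 7·6/2 = 21.
Current inversions — for each element, count later smaller elements:
15: 1
24: 3
29: 3
13: 0
32: 2
22: 0
23: 0
Current total: 1 + 3 + 3 + 0 + 2 + 0 + 0 = 9
Shortfall: 21 − 9 = 12

12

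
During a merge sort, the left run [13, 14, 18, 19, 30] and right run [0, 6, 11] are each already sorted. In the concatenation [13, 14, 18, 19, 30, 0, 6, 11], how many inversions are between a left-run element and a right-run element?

Take each right-half value and tally the left-half values above it:
r = 0: 13, 14, 18, 19, 30 → 5
r = 6: 13, 14, 18, 19, 30 → 5
r = 11: 13, 14, 18, 19, 30 → 5
Cross-inversions: 5 + 5 + 5 = 15

15 cross-inversions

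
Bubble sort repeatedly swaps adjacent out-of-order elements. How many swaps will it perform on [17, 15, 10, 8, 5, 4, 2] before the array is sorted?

21 adjacent swaps

Minimum adjacent swaps = number of inversions (each swap of adjacent out-of-order elements removes one inversion and no swap can remove more).
Count inversions — for each element, later elements that are smaller:
17: 15, 10, 8, 5, 4, 2 → 6
15: 10, 8, 5, 4, 2 → 5
10: 8, 5, 4, 2 → 4
8: 5, 4, 2 → 3
5: 4, 2 → 2
4: 2 → 1
2: none → 0
Total inversions: 6 + 5 + 4 + 3 + 2 + 1 + 0 = 21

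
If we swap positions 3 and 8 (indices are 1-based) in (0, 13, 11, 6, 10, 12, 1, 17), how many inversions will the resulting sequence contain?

14 inversions

Positions 3 and 8 hold 11 and 17; after swapping, the array is [0, 13, 17, 6, 10, 12, 1, 11].
Sweep left to right; for each value list the smaller values that follow it:
0 → none → 0
13 → 6, 10, 12, 1, 11 → 5
17 → 6, 10, 12, 1, 11 → 5
6 → 1 → 1
10 → 1 → 1
12 → 1, 11 → 2
1 → none → 0
11 → none → 0
Sum: 0 + 5 + 5 + 1 + 1 + 2 + 0 + 0 = 14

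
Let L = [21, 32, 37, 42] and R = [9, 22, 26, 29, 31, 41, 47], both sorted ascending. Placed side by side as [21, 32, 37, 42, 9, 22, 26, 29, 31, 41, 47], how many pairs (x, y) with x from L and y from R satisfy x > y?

Count, for every r in R, how many entries of L exceed r:
r = 9: 21, 32, 37, 42 → 4
r = 22: 32, 37, 42 → 3
r = 26: 32, 37, 42 → 3
r = 29: 32, 37, 42 → 3
r = 31: 32, 37, 42 → 3
r = 41: 42 → 1
r = 47: none → 0
Cross-inversions: 4 + 3 + 3 + 3 + 3 + 1 + 0 = 17

17 split inversions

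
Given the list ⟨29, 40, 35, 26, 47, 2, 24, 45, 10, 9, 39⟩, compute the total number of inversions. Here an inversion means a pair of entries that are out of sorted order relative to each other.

33

For each element, count later entries that are smaller:
29: 5
40: 7
35: 5
26: 4
47: 6
2: 0
24: 2
45: 3
10: 1
9: 0
39: 0
Sum: 5 + 7 + 5 + 4 + 6 + 0 + 2 + 3 + 1 + 0 + 0 = 33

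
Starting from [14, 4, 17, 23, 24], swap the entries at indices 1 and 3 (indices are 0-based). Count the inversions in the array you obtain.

Positions 1 and 3 hold 4 and 23; after swapping, the array is [14, 23, 17, 4, 24].
Sweep left to right; for each value list the smaller values that follow it:
14 → 4 → 1
23 → 17, 4 → 2
17 → 4 → 1
4 → none → 0
24 → none → 0
Sum: 1 + 2 + 1 + 0 + 0 = 4

4 inversions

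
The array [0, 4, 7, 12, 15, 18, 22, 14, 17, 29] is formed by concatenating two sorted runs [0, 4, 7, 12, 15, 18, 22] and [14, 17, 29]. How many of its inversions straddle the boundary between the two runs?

5

Take each right-half value and tally the left-half values above it:
r = 14: 15, 18, 22 → 3
r = 17: 18, 22 → 2
r = 29: none → 0
Cross-inversions: 3 + 2 + 0 = 5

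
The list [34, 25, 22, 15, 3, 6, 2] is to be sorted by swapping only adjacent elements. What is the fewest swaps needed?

There are 20 adjacent swaps.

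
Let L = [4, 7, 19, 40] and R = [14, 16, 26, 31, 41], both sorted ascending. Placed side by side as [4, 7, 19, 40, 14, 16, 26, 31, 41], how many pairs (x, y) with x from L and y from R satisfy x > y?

6 split inversions

Count, for every r in R, how many entries of L exceed r:
r = 14: 19, 40 → 2
r = 16: 19, 40 → 2
r = 26: 40 → 1
r = 31: 40 → 1
r = 41: none → 0
Cross-inversions: 2 + 2 + 1 + 1 + 0 = 6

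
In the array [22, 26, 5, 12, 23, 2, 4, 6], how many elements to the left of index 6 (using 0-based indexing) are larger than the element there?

The element at index 6 is 4.
Elements before it: 22, 26, 5, 12, 23, 2
Those larger than 4: 22, 26, 5, 12, 23

5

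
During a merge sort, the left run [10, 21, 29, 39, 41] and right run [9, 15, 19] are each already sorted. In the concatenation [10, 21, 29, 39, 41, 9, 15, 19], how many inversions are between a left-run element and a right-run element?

Count, for every r in R, how many entries of L exceed r:
r = 9: 10, 21, 29, 39, 41 → 5
r = 15: 21, 29, 39, 41 → 4
r = 19: 21, 29, 39, 41 → 4
Cross-inversions: 5 + 4 + 4 = 13

13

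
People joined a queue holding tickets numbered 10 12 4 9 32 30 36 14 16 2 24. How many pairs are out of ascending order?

23 inversions

Element-by-element contributions:
10 → 4, 9, 2 → 3
12 → 4, 9, 2 → 3
4 → 2 → 1
9 → 2 → 1
32 → 30, 14, 16, 2, 24 → 5
30 → 14, 16, 2, 24 → 4
36 → 14, 16, 2, 24 → 4
14 → 2 → 1
16 → 2 → 1
2 → none → 0
24 → none → 0
Sum: 3 + 3 + 1 + 1 + 5 + 4 + 4 + 1 + 1 + 0 + 0 = 23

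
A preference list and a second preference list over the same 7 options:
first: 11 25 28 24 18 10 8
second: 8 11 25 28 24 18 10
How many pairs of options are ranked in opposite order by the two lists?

Assign each item its position (1..7) in the first ordering, then rewrite the second ordering as that position sequence:
positions: 11→1, 25→2, 28→3, 24→4, 18→5, 10→6, 8→7
second ordering as positions: [7, 1, 2, 3, 4, 5, 6]
Discordant pairs = inversions in this position sequence.
7: 1, 2, 3, 4, 5, 6 → 6
1: 0
2: 0
3: 0
4: 0
5: 0
6: 0
Total: 6 + 0 + 0 + 0 + 0 + 0 + 0 = 6

6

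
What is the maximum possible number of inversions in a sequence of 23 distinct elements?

The maximum occurs when the array is in strictly decreasing order: every one of the C(23, 2) pairs is inverted.
C(23, 2) = 23·22/2 = 253

There are 253 inversions.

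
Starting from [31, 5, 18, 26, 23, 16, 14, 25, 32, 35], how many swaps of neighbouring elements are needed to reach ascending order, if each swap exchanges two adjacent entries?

Each adjacent swap fixes exactly one inversion, so the minimum swap count equals the number of inversions.
Count inversions — for each element, later elements that are smaller:
31: 5, 18, 26, 23, 16, 14, 25 → 7
5: none → 0
18: 16, 14 → 2
26: 23, 16, 14, 25 → 4
23: 16, 14 → 2
16: 14 → 1
14: none → 0
25: none → 0
32: none → 0
35: none → 0
Total inversions: 7 + 0 + 2 + 4 + 2 + 1 + 0 + 0 + 0 + 0 = 16

16 swaps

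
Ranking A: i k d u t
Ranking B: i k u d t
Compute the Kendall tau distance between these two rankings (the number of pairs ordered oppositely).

Assign each item its position (1..5) in the first ordering, then rewrite the second ordering as that position sequence:
positions: i→1, k→2, d→3, u→4, t→5
second ordering as positions: [1, 2, 4, 3, 5]
Discordant pairs = inversions in this position sequence.
1: 0
2: 0
4: 3 → 1
3: 0
5: 0
Total: 0 + 0 + 1 + 0 + 0 = 1

1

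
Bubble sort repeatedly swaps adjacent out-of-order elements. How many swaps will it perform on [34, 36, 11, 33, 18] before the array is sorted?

Each adjacent swap fixes exactly one inversion, so the minimum swap count equals the number of inversions.
Count inversions — for each element, later elements that are smaller:
34: 11, 33, 18 → 3
36: 11, 33, 18 → 3
11: none → 0
33: 18 → 1
18: none → 0
Total inversions: 3 + 3 + 0 + 1 + 0 = 7

There are 7 adjacent swaps.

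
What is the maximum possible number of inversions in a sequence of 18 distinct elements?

A reversed (strictly descending) arrangement makes every pair an inversion, giving C(18, 2) inversions.
C(18, 2) = 18·17/2 = 153

153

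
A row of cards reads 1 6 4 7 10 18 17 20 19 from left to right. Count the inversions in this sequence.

Sweep left to right; for each value list the smaller values that follow it:
1: 0
6: 1
4: 0
7: 0
10: 0
18: 1
17: 0
20: 1
19: 0
Sum: 0 + 1 + 0 + 0 + 0 + 1 + 0 + 1 + 0 = 3

There are 3 out-of-order pairs.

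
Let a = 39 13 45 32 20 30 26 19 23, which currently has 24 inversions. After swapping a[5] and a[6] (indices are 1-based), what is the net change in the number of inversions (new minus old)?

Positions 5 and 6 hold 20 and 30; after swapping, the array is [39, 13, 45, 32, 30, 20, 26, 19, 23].
Element-by-element contributions:
39 → 13, 32, 30, 20, 26, 19, 23 → 7
13 → none → 0
45 → 32, 30, 20, 26, 19, 23 → 6
32 → 30, 20, 26, 19, 23 → 5
30 → 20, 26, 19, 23 → 4
20 → 19 → 1
26 → 19, 23 → 2
19 → none → 0
23 → none → 0
Sum: 7 + 0 + 6 + 5 + 4 + 1 + 2 + 0 + 0 = 25
Change: 25 − 24 = +1

+1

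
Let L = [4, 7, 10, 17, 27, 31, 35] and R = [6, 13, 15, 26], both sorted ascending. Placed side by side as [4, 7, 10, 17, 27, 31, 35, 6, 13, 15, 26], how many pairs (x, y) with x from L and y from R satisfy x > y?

17 split inversions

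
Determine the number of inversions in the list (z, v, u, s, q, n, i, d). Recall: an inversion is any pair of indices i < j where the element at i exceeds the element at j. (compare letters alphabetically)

For each element, count later entries that are smaller:
z → v, u, s, q, n, i, d → 7
v → u, s, q, n, i, d → 6
u → s, q, n, i, d → 5
s → q, n, i, d → 4
q → n, i, d → 3
n → i, d → 2
i → d → 1
d → none → 0
Sum: 7 + 6 + 5 + 4 + 3 + 2 + 1 + 0 = 28

Inversions: 28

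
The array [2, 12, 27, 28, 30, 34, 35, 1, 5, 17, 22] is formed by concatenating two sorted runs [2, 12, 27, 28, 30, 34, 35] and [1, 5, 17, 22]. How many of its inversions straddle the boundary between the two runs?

23

Count, for every r in R, how many entries of L exceed r:
r = 1: 2, 12, 27, 28, 30, 34, 35 → 7
r = 5: 12, 27, 28, 30, 34, 35 → 6
r = 17: 27, 28, 30, 34, 35 → 5
r = 22: 27, 28, 30, 34, 35 → 5
Cross-inversions: 7 + 6 + 5 + 5 = 23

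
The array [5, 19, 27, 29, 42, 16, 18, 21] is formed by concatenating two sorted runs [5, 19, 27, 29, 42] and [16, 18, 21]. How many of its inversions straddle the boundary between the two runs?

11

For each element r of the right run, count left-run elements greater than r:
r = 16: 19, 27, 29, 42 → 4
r = 18: 19, 27, 29, 42 → 4
r = 21: 27, 29, 42 → 3
Cross-inversions: 4 + 4 + 3 = 11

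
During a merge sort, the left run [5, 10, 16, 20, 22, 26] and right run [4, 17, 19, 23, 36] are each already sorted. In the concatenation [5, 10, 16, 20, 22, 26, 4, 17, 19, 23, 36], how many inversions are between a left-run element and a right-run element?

13 split inversions

Take each right-half value and tally the left-half values above it:
r = 4: 5, 10, 16, 20, 22, 26 → 6
r = 17: 20, 22, 26 → 3
r = 19: 20, 22, 26 → 3
r = 23: 26 → 1
r = 36: none → 0
Cross-inversions: 6 + 3 + 3 + 1 + 0 = 13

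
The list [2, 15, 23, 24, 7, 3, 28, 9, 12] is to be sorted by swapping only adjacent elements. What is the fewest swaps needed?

The minimum number of adjacent swaps to sort an array equals its inversion count, since every such swap removes exactly one inversion.
Count inversions — for each element, later elements that are smaller:
2: none → 0
15: 7, 3, 9, 12 → 4
23: 7, 3, 9, 12 → 4
24: 7, 3, 9, 12 → 4
7: 3 → 1
3: none → 0
28: 9, 12 → 2
9: none → 0
12: none → 0
Total inversions: 0 + 4 + 4 + 4 + 1 + 0 + 2 + 0 + 0 = 15

There are 15 adjacent swaps.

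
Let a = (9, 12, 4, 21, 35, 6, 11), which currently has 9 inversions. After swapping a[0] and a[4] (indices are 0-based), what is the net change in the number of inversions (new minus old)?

+5

Positions 0 and 4 hold 9 and 35; after swapping, the array is [35, 12, 4, 21, 9, 6, 11].
For each element, count later entries that are smaller:
35 → 12, 4, 21, 9, 6, 11 → 6
12 → 4, 9, 6, 11 → 4
4 → none → 0
21 → 9, 6, 11 → 3
9 → 6 → 1
6 → none → 0
11 → none → 0
Sum: 6 + 4 + 0 + 3 + 1 + 0 + 0 = 14
Change: 14 − 9 = +5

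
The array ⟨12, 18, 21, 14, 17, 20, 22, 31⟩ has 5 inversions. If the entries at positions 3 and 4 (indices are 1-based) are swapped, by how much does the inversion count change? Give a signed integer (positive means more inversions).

Positions 3 and 4 hold 21 and 14; after swapping, the array is [12, 18, 14, 21, 17, 20, 22, 31].
Element-by-element contributions:
12: 0
18: 2
14: 0
21: 2
17: 0
20: 0
22: 0
31: 0
Sum: 0 + 2 + 0 + 2 + 0 + 0 + 0 + 0 = 4
Change: 4 − 5 = -1

-1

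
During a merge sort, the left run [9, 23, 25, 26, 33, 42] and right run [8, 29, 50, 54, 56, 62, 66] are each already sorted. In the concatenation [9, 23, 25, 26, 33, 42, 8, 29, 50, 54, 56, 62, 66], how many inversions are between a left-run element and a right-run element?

8 split inversions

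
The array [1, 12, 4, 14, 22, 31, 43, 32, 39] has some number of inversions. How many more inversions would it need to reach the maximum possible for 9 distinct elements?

33 inversions short

Maximum inversions for 9 distinct elements is C(9, 2) = 9·8/2 = 36.
Current inversions — for each element, count later smaller elements:
1: 0
12: 1
4: 0
14: 0
22: 0
31: 0
43: 2
32: 0
39: 0
Current total: 0 + 1 + 0 + 0 + 0 + 0 + 2 + 0 + 0 = 3
Shortfall: 36 − 3 = 33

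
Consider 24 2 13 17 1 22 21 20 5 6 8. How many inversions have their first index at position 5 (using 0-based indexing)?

The element at index 5 is 22.
Elements after it: 21, 20, 5, 6, 8
Those smaller than 22: 21, 20, 5, 6, 8

5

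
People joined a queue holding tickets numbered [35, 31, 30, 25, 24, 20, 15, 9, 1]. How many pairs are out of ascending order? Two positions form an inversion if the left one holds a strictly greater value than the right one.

Sweep left to right; for each value list the smaller values that follow it:
35 → 31, 30, 25, 24, 20, 15, 9, 1 → 8
31 → 30, 25, 24, 20, 15, 9, 1 → 7
30 → 25, 24, 20, 15, 9, 1 → 6
25 → 24, 20, 15, 9, 1 → 5
24 → 20, 15, 9, 1 → 4
20 → 15, 9, 1 → 3
15 → 9, 1 → 2
9 → 1 → 1
1 → none → 0
Sum: 8 + 7 + 6 + 5 + 4 + 3 + 2 + 1 + 0 = 36

36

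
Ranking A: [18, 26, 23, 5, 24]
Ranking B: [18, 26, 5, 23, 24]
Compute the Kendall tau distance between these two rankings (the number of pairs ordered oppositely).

There is 1 discordant pair.

Assign each item its position (1..5) in the first ordering, then rewrite the second ordering as that position sequence:
positions: 18→1, 26→2, 23→3, 5→4, 24→5
second ordering as positions: [1, 2, 4, 3, 5]
Discordant pairs = inversions in this position sequence.
1: 0
2: 0
4: 3 → 1
3: 0
5: 0
Total: 0 + 0 + 1 + 0 + 0 = 1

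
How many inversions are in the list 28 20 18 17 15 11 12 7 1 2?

For each element, count later entries that are smaller:
28: 9
20: 8
18: 7
17: 6
15: 5
11: 3
12: 3
7: 2
1: 0
2: 0
Sum: 9 + 8 + 7 + 6 + 5 + 3 + 3 + 2 + 0 + 0 = 43

Inversions: 43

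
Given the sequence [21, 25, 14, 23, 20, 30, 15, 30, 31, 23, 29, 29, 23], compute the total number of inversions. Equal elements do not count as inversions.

27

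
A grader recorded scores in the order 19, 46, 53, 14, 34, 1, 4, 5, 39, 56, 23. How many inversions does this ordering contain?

For each element, count later entries that are smaller:
19 → 14, 1, 4, 5 → 4
46 → 14, 34, 1, 4, 5, 39, 23 → 7
53 → 14, 34, 1, 4, 5, 39, 23 → 7
14 → 1, 4, 5 → 3
34 → 1, 4, 5, 23 → 4
1 → none → 0
4 → none → 0
5 → none → 0
39 → 23 → 1
56 → 23 → 1
23 → none → 0
Sum: 4 + 7 + 7 + 3 + 4 + 0 + 0 + 0 + 1 + 1 + 0 = 27

Out-of-order pairs: 27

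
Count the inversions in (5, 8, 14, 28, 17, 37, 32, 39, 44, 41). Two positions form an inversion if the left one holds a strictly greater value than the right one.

For each element, count later entries that are smaller:
5: 0
8: 0
14: 0
28: 1
17: 0
37: 1
32: 0
39: 0
44: 1
41: 0
Sum: 0 + 0 + 0 + 1 + 0 + 1 + 0 + 0 + 1 + 0 = 3

There are 3 inversions.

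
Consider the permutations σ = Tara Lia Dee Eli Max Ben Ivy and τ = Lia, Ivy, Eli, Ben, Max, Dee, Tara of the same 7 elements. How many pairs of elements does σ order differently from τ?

14 discordant pairs

Assign each item its position (1..7) in the first ordering, then rewrite the second ordering as that position sequence:
positions: Tara→1, Lia→2, Dee→3, Eli→4, Max→5, Ben→6, Ivy→7
second ordering as positions: [2, 7, 4, 6, 5, 3, 1]
Discordant pairs = inversions in this position sequence.
2: 1 → 1
7: 4, 6, 5, 3, 1 → 5
4: 3, 1 → 2
6: 5, 3, 1 → 3
5: 3, 1 → 2
3: 1 → 1
1: 0
Total: 1 + 5 + 2 + 3 + 2 + 1 + 0 = 14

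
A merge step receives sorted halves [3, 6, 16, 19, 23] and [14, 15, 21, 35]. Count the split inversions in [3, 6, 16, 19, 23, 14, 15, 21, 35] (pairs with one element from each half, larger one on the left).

Take each right-half value and tally the left-half values above it:
r = 14: 16, 19, 23 → 3
r = 15: 16, 19, 23 → 3
r = 21: 23 → 1
r = 35: none → 0
Cross-inversions: 3 + 3 + 1 + 0 = 7

Cross-inversions: 7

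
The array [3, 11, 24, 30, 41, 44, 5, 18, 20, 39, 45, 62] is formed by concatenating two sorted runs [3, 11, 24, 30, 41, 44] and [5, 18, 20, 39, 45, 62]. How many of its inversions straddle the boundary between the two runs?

Take each right-half value and tally the left-half values above it:
r = 5: 11, 24, 30, 41, 44 → 5
r = 18: 24, 30, 41, 44 → 4
r = 20: 24, 30, 41, 44 → 4
r = 39: 41, 44 → 2
r = 45: none → 0
r = 62: none → 0
Cross-inversions: 5 + 4 + 4 + 2 + 0 + 0 = 15

15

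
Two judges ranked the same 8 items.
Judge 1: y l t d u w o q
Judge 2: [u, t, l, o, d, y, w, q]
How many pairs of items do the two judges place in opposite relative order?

11 discordant pairs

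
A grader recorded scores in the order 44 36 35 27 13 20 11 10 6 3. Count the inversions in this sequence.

For each element, count later entries that are smaller:
44: 9
36: 8
35: 7
27: 6
13: 4
20: 4
11: 3
10: 2
6: 1
3: 0
Sum: 9 + 8 + 7 + 6 + 4 + 4 + 3 + 2 + 1 + 0 = 44

44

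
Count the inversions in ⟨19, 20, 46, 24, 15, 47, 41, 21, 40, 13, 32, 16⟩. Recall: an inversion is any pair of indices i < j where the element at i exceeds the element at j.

36 out-of-order pairs

Element-by-element contributions:
19 → 15, 13, 16 → 3
20 → 15, 13, 16 → 3
46 → 24, 15, 41, 21, 40, 13, 32, 16 → 8
24 → 15, 21, 13, 16 → 4
15 → 13 → 1
47 → 41, 21, 40, 13, 32, 16 → 6
41 → 21, 40, 13, 32, 16 → 5
21 → 13, 16 → 2
40 → 13, 32, 16 → 3
13 → none → 0
32 → 16 → 1
16 → none → 0
Sum: 3 + 3 + 8 + 4 + 1 + 6 + 5 + 2 + 3 + 0 + 1 + 0 = 36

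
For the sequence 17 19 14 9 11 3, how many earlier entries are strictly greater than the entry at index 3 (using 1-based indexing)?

2

The element at index 3 is 14.
Elements before it: 17, 19
Those larger than 14: 17, 19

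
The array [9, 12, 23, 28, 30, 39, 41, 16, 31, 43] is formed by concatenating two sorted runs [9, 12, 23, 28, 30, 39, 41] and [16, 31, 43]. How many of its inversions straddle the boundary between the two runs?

Count, for every r in R, how many entries of L exceed r:
r = 16: 23, 28, 30, 39, 41 → 5
r = 31: 39, 41 → 2
r = 43: none → 0
Cross-inversions: 5 + 2 + 0 = 7

7 split inversions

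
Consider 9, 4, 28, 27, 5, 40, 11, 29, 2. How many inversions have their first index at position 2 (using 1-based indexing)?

The element at index 2 is 4.
Elements after it: 28, 27, 5, 40, 11, 29, 2
Those smaller than 4: 2

1 such element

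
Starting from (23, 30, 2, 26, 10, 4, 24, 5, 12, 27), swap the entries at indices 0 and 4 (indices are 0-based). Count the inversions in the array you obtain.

Positions 0 and 4 hold 23 and 10; after swapping, the array is [10, 30, 2, 26, 23, 4, 24, 5, 12, 27].
For each element, count later entries that are smaller:
10 → 2, 4, 5 → 3
30 → 2, 26, 23, 4, 24, 5, 12, 27 → 8
2 → none → 0
26 → 23, 4, 24, 5, 12 → 5
23 → 4, 5, 12 → 3
4 → none → 0
24 → 5, 12 → 2
5 → none → 0
12 → none → 0
27 → none → 0
Sum: 3 + 8 + 0 + 5 + 3 + 0 + 2 + 0 + 0 + 0 = 21

21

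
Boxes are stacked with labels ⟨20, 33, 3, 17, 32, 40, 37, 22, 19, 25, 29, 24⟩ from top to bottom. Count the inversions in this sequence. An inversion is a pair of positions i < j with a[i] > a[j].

Inversions: 30

For each element, count later entries that are smaller:
20 → 3, 17, 19 → 3
33 → 3, 17, 32, 22, 19, 25, 29, 24 → 8
3 → none → 0
17 → none → 0
32 → 22, 19, 25, 29, 24 → 5
40 → 37, 22, 19, 25, 29, 24 → 6
37 → 22, 19, 25, 29, 24 → 5
22 → 19 → 1
19 → none → 0
25 → 24 → 1
29 → 24 → 1
24 → none → 0
Sum: 3 + 8 + 0 + 0 + 5 + 6 + 5 + 1 + 0 + 1 + 1 + 0 = 30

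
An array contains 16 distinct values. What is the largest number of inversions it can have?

The maximum occurs when the array is in strictly decreasing order: every one of the C(16, 2) pairs is inverted.
C(16, 2) = 16·15/2 = 120

120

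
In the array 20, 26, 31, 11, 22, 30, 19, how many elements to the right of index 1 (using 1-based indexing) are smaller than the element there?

The element at index 1 is 20.
Elements after it: 26, 31, 11, 22, 30, 19
Those smaller than 20: 11, 19

2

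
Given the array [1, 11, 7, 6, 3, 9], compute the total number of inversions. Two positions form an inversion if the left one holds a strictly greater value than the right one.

Count, for each position, how many later elements it exceeds:
1 → none → 0
11 → 7, 6, 3, 9 → 4
7 → 6, 3 → 2
6 → 3 → 1
3 → none → 0
9 → none → 0
Sum: 0 + 4 + 2 + 1 + 0 + 0 = 7

7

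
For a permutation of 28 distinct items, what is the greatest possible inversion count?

A reversed (strictly descending) arrangement makes every pair an inversion, giving C(28, 2) inversions.
C(28, 2) = 28·27/2 = 378

378 inversions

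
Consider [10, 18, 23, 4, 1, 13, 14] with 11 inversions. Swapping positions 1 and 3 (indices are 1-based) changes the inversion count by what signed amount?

+3

Positions 1 and 3 hold 10 and 23; after swapping, the array is [23, 18, 10, 4, 1, 13, 14].
Count, for each position, how many later elements it exceeds:
23: 6
18: 5
10: 2
4: 1
1: 0
13: 0
14: 0
Sum: 6 + 5 + 2 + 1 + 0 + 0 + 0 = 14
Change: 14 − 11 = +3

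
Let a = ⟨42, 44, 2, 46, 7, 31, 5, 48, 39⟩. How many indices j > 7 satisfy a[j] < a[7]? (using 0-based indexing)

The element at index 7 is 48.
Elements after it: 39
Those smaller than 48: 39

1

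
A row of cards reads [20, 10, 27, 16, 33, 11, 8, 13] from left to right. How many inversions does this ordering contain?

17 out-of-order pairs

Element-by-element contributions:
20: 5
10: 1
27: 4
16: 3
33: 3
11: 1
8: 0
13: 0
Sum: 5 + 1 + 4 + 3 + 3 + 1 + 0 + 0 = 17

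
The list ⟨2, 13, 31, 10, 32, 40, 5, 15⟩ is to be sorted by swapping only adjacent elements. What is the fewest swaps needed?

10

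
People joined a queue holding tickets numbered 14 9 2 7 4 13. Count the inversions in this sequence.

Inversion pairs (indices are 1-based):
(1,2): 14 > 9
(1,3): 14 > 2
(1,4): 14 > 7
(1,5): 14 > 4
(1,6): 14 > 13
(2,3): 9 > 2
(2,4): 9 > 7
(2,5): 9 > 4
(4,5): 7 > 4
That's 9 pairs.

9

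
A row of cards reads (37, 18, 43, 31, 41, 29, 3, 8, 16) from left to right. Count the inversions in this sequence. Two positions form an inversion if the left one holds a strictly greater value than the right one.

26

Sweep left to right; for each value list the smaller values that follow it:
37: 6
18: 3
43: 6
31: 4
41: 4
29: 3
3: 0
8: 0
16: 0
Sum: 6 + 3 + 6 + 4 + 4 + 3 + 0 + 0 + 0 = 26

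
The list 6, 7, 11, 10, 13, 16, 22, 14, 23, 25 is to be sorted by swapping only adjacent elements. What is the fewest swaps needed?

3 swaps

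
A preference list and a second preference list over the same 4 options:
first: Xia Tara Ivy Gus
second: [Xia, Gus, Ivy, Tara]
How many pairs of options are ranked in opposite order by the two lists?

3 pairs

Assign each item its position (1..4) in the first ordering, then rewrite the second ordering as that position sequence:
positions: Xia→1, Tara→2, Ivy→3, Gus→4
second ordering as positions: [1, 4, 3, 2]
Discordant pairs = inversions in this position sequence.
1: 0
4: 3, 2 → 2
3: 2 → 1
2: 0
Total: 0 + 2 + 1 + 0 = 3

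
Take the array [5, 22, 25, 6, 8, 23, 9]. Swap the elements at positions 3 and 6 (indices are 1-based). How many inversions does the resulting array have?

Positions 3 and 6 hold 25 and 23; after swapping, the array is [5, 22, 23, 6, 8, 25, 9].
Count, for each position, how many later elements it exceeds:
5: 0
22: 3
23: 3
6: 0
8: 0
25: 1
9: 0
Sum: 0 + 3 + 3 + 0 + 0 + 1 + 0 = 7

Inversions: 7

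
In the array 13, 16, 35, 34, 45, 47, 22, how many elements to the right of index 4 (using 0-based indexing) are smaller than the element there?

The element at index 4 is 45.
Elements after it: 47, 22
Those smaller than 45: 22

1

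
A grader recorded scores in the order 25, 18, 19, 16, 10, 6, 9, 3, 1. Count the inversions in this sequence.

34 inversions

Count, for each position, how many later elements it exceeds:
25 → 18, 19, 16, 10, 6, 9, 3, 1 → 8
18 → 16, 10, 6, 9, 3, 1 → 6
19 → 16, 10, 6, 9, 3, 1 → 6
16 → 10, 6, 9, 3, 1 → 5
10 → 6, 9, 3, 1 → 4
6 → 3, 1 → 2
9 → 3, 1 → 2
3 → 1 → 1
1 → none → 0
Sum: 8 + 6 + 6 + 5 + 4 + 2 + 2 + 1 + 0 = 34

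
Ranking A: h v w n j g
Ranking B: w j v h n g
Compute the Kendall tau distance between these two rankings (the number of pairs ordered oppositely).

6

Assign each item its position (1..6) in the first ordering, then rewrite the second ordering as that position sequence:
positions: h→1, v→2, w→3, n→4, j→5, g→6
second ordering as positions: [3, 5, 2, 1, 4, 6]
Discordant pairs = inversions in this position sequence.
3: 2, 1 → 2
5: 2, 1, 4 → 3
2: 1 → 1
1: 0
4: 0
6: 0
Total: 2 + 3 + 1 + 0 + 0 + 0 = 6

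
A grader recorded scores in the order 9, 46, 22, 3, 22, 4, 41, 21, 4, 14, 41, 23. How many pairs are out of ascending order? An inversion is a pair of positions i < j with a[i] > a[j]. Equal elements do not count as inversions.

29

Element-by-element contributions:
9: 3
46: 10
22: 5
3: 0
22: 4
4: 0
41: 4
21: 2
4: 0
14: 0
41: 1
23: 0
Sum: 3 + 10 + 5 + 0 + 4 + 0 + 4 + 2 + 0 + 0 + 1 + 0 = 29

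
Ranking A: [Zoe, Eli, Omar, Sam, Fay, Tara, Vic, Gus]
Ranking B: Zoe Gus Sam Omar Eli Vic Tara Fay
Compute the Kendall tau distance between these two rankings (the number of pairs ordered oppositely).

There are 12 discordant pairs.

Assign each item its position (1..8) in the first ordering, then rewrite the second ordering as that position sequence:
positions: Zoe→1, Eli→2, Omar→3, Sam→4, Fay→5, Tara→6, Vic→7, Gus→8
second ordering as positions: [1, 8, 4, 3, 2, 7, 6, 5]
Discordant pairs = inversions in this position sequence.
1: 0
8: 4, 3, 2, 7, 6, 5 → 6
4: 3, 2 → 2
3: 2 → 1
2: 0
7: 6, 5 → 2
6: 5 → 1
5: 0
Total: 0 + 6 + 2 + 1 + 0 + 2 + 1 + 0 = 12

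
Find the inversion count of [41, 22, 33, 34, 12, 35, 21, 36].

There are 14 inversions.

For each element, count later entries that are smaller:
41: 7
22: 2
33: 2
34: 2
12: 0
35: 1
21: 0
36: 0
Sum: 7 + 2 + 2 + 2 + 0 + 1 + 0 + 0 = 14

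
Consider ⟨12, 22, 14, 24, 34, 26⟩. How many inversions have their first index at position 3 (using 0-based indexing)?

0 such elements

The element at index 3 is 24.
Elements after it: 34, 26
None of them are smaller than 24.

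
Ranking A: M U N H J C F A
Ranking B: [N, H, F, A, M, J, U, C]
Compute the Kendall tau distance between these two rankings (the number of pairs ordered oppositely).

Assign each item its position (1..8) in the first ordering, then rewrite the second ordering as that position sequence:
positions: M→1, U→2, N→3, H→4, J→5, C→6, F→7, A→8
second ordering as positions: [3, 4, 7, 8, 1, 5, 2, 6]
Discordant pairs = inversions in this position sequence.
3: 1, 2 → 2
4: 1, 2 → 2
7: 1, 5, 2, 6 → 4
8: 1, 5, 2, 6 → 4
1: 0
5: 2 → 1
2: 0
6: 0
Total: 2 + 2 + 4 + 4 + 0 + 1 + 0 + 0 = 13

13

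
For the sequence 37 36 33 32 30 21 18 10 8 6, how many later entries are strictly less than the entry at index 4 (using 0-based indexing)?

5

The element at index 4 is 30.
Elements after it: 21, 18, 10, 8, 6
Those smaller than 30: 21, 18, 10, 8, 6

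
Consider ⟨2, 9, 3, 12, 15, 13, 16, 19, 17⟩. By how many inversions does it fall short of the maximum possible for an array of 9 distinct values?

33 inversions short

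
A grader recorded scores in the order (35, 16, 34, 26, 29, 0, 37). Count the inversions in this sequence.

Inversion pairs (indices are 0-based):
(0,1): 35 > 16
(0,2): 35 > 34
(0,3): 35 > 26
(0,4): 35 > 29
(0,5): 35 > 0
(1,5): 16 > 0
(2,3): 34 > 26
(2,4): 34 > 29
(2,5): 34 > 0
(3,5): 26 > 0
(4,5): 29 > 0
That's 11 pairs.

11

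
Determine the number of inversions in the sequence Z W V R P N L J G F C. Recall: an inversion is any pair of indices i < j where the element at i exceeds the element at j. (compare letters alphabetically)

55

Element-by-element contributions:
Z → W, V, R, P, N, L, J, G, F, C → 10
W → V, R, P, N, L, J, G, F, C → 9
V → R, P, N, L, J, G, F, C → 8
R → P, N, L, J, G, F, C → 7
P → N, L, J, G, F, C → 6
N → L, J, G, F, C → 5
L → J, G, F, C → 4
J → G, F, C → 3
G → F, C → 2
F → C → 1
C → none → 0
Sum: 10 + 9 + 8 + 7 + 6 + 5 + 4 + 3 + 2 + 1 + 0 = 55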